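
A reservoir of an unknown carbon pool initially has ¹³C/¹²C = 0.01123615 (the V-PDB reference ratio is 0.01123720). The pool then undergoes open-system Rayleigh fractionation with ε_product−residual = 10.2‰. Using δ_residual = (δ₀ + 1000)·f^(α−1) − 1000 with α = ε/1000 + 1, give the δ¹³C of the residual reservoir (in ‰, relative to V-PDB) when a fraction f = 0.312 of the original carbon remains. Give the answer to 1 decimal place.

δ₀ = (0.01123615/0.01123720 − 1)×1000 = (0.999907 − 1)×1000 = -0.093‰
α − 1 = ε/1000 = 0.0102
f^(α−1) = 0.312^(0.0102) = 0.988190
δ_res = (-0.093 + 1000) × 0.988190 − 1000 = 988.097 − 1000 = -11.90‰

-11.9‰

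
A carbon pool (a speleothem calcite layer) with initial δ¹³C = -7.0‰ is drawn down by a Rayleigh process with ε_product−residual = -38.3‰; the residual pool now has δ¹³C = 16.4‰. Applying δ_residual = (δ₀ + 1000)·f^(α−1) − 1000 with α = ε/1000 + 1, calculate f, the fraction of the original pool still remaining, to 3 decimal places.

α − 1 = ε/1000 = -0.0383
(δ_res + 1000)/(δ₀ + 1000) = (16.4 + 1000)/(-7.0 + 1000) = 1016.4/993.0 = 1.023565
f = 1.023565^(1/-0.0383) = exp(ln(1.023565)/-0.0383) = exp(0.02329/-0.0383)
f = exp(-0.6081) = 0.5444

0.544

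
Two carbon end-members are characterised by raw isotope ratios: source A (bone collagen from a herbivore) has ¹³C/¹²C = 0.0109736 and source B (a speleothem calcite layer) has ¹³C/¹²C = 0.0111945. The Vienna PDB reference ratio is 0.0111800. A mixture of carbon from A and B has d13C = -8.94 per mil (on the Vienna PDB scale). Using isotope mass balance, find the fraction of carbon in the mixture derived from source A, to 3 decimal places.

0.518

δ_A = (0.0109736/0.0111800 − 1)×1000 = (0.981538 − 1)×1000 = -18.462 per mil
δ_B = (0.0111945/0.0111800 − 1)×1000 = (1.001297 − 1)×1000 = 1.297 per mil
f_A = (δ_mix − δ_B)/(δ_A − δ_B) = (-8.94 − (1.297))/(-18.462 − (1.297))
f_A = -10.237 / -19.758 = 0.5181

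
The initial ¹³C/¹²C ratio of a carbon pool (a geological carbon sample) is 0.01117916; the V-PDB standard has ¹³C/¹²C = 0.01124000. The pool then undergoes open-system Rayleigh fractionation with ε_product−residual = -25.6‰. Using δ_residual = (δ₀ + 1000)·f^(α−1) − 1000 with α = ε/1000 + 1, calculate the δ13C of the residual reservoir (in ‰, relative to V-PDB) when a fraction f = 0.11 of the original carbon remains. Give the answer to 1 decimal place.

52.4‰

δ₀ = (0.01117916/0.01124000 − 1)×1000 = (0.994587 − 1)×1000 = -5.413‰
α − 1 = ε/1000 = -0.0256
f^(α−1) = 0.11^(-0.0256) = 1.058133
δ_res = (-5.413 + 1000) × 1.058133 − 1000 = 1052.406 − 1000 = 52.41‰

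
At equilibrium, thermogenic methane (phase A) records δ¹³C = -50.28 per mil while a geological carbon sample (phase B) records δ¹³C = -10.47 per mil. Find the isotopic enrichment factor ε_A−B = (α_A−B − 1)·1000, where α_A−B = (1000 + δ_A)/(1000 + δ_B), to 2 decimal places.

α_A−B = (1000 + -50.28) / (1000 + -10.47) = 949.72 / 989.53 = 0.959769
ε_A−B = (0.959769 − 1) × 1000 = -40.231 per mil
(The approximation ε ≈ δ_A − δ_B would give -39.81 per mil.)

-40.23 per mil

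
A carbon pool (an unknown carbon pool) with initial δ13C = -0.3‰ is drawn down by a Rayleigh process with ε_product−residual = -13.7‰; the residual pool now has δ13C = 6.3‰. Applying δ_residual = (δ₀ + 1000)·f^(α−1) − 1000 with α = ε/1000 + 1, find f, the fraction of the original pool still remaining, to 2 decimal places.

0.62

α − 1 = ε/1000 = -0.0137
(δ_res + 1000)/(δ₀ + 1000) = (6.3 + 1000)/(-0.3 + 1000) = 1006.3/999.7 = 1.006602
f = 1.006602^(1/-0.0137) = exp(ln(1.006602)/-0.0137) = exp(0.00658/-0.0137)
f = exp(-0.4803) = 0.6186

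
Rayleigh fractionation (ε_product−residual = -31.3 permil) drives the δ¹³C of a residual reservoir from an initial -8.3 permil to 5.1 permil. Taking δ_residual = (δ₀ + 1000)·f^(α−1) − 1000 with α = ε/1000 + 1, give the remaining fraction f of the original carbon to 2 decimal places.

0.65

α − 1 = ε/1000 = -0.0313
(δ_res + 1000)/(δ₀ + 1000) = (5.1 + 1000)/(-8.3 + 1000) = 1005.1/991.7 = 1.013512
f = 1.013512^(1/-0.0313) = exp(ln(1.013512)/-0.0313) = exp(0.01342/-0.0313)
f = exp(-0.4288) = 0.6513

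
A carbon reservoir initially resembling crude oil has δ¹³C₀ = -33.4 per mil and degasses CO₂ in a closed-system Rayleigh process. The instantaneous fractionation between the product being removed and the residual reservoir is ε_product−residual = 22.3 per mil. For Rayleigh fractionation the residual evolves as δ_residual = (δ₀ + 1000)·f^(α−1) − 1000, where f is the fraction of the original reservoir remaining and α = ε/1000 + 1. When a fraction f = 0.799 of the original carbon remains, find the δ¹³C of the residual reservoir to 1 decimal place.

-38.2 per mil

Rayleigh residual: δ_res = (δ₀ + 1000)·f^(α−1) − 1000
α = ε/1000 + 1 = 1.02230, so α − 1 = 0.02230
f^(α−1) = 0.799^(0.02230) = 0.995009
δ_res = (-33.4 + 1000) × 0.995009 − 1000 = 961.775 − 1000 = -38.22 per mil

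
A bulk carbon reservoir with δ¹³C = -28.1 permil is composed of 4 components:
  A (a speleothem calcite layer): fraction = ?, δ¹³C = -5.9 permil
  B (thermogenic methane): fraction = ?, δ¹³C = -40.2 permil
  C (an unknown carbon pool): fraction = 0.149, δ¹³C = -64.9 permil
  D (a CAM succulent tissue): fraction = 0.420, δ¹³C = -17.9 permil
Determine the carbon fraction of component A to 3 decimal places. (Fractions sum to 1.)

Let f_A and f_B be the unknown fractions; fractions sum to 1 so f_A + f_B = 0.431.
Mass balance: Σ fᵢ·δᵢ = δ_bulk ⇒ f_A·(-5.9) + f_B·(-40.2) = -28.1 − (-17.188) = -10.912
Substitute f_B = 0.431 − f_A:
f_A·(-5.9 − -40.2) = -10.912 − 0.431×(-40.2) = 6.414
f_A = 6.414 / 34.3 = 0.1870

0.187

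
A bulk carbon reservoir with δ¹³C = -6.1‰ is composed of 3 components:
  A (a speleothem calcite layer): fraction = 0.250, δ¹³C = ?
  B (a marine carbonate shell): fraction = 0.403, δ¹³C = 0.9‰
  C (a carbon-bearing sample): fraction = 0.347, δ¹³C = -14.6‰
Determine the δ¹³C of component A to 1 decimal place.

Isotope mass balance: δ_bulk = Σ fᵢ·δᵢ.
-6.1 = 0.250×δ_A + 0.403×(0.9) + 0.347×(-14.6)
0.250·δ_A = -6.1 − (-4.703) = -1.397
δ_A = -1.397 / 0.250 = -5.59‰

-5.6‰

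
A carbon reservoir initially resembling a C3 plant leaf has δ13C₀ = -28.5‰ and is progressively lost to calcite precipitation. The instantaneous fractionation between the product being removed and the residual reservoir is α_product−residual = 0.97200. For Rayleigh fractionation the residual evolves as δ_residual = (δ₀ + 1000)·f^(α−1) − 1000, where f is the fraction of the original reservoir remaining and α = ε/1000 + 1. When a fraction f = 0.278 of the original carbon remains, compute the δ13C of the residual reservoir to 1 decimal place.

7.0‰

Rayleigh residual: δ_res = (δ₀ + 1000)·f^(α−1) − 1000
α − 1 = -0.02800
f^(α−1) = 0.278^(-0.02800) = 1.036494
δ_res = (-28.5 + 1000) × 1.036494 − 1000 = 1006.954 − 1000 = 6.95‰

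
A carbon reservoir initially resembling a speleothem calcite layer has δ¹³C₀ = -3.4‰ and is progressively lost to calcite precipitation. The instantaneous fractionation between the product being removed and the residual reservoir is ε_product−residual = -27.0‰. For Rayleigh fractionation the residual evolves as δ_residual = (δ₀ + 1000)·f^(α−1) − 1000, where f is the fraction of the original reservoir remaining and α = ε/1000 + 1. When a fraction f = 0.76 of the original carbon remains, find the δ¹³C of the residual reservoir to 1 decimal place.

Rayleigh residual: δ_res = (δ₀ + 1000)·f^(α−1) − 1000
α = ε/1000 + 1 = 0.97300, so α − 1 = -0.02700
f^(α−1) = 0.76^(-0.02700) = 1.007437
δ_res = (-3.4 + 1000) × 1.007437 − 1000 = 1004.012 − 1000 = 4.01‰

4.0‰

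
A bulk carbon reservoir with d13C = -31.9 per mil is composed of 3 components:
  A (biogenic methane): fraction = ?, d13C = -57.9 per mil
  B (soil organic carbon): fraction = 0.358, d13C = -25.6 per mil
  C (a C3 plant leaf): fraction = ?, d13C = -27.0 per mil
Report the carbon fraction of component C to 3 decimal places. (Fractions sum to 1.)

0.467

Let f_C and f_A be the unknown fractions; fractions sum to 1 so f_C + f_A = 0.642.
Mass balance: Σ fᵢ·δᵢ = δ_bulk ⇒ f_C·(-27.0) + f_A·(-57.9) = -31.9 − (-9.165) = -22.735
Substitute f_A = 0.642 − f_C:
f_C·(-27.0 − -57.9) = -22.735 − 0.642×(-57.9) = 14.437
f_C = 14.437 / 30.9 = 0.4672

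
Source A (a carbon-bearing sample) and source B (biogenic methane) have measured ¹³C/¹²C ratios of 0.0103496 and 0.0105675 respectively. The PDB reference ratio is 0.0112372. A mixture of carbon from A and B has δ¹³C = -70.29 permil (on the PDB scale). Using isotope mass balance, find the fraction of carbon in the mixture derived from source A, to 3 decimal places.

0.551

δ_A = (0.0103496/0.0112372 − 1)×1000 = (0.921012 − 1)×1000 = -78.988 permil
δ_B = (0.0105675/0.0112372 − 1)×1000 = (0.940403 − 1)×1000 = -59.597 permil
f_A = (δ_mix − δ_B)/(δ_A − δ_B) = (-70.29 − (-59.597))/(-78.988 − (-59.597))
f_A = -10.693 / -19.391 = 0.5515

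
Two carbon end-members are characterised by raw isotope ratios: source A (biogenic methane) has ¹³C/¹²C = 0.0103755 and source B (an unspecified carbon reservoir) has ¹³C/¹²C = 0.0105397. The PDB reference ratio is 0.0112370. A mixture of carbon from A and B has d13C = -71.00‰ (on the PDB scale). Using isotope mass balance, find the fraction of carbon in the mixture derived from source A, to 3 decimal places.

0.612

δ_A = (0.0103755/0.0112370 − 1)×1000 = (0.923334 − 1)×1000 = -76.666‰
δ_B = (0.0105397/0.0112370 − 1)×1000 = (0.937946 − 1)×1000 = -62.054‰
f_A = (δ_mix − δ_B)/(δ_A − δ_B) = (-71.00 − (-62.054))/(-76.666 − (-62.054))
f_A = -8.946 / -14.612 = 0.6122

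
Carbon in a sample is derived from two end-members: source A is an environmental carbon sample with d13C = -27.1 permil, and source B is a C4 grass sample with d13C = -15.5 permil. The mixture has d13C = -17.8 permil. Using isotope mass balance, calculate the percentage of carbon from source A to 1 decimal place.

δ_mix = f_A·δ_A + (1 − f_A)·δ_B  ⇒  f_A = (δ_mix − δ_B)/(δ_A − δ_B)
f_A = (-17.8 − (-15.5)) / (-27.1 − (-15.5))
f_A = -2.3 / -11.6 = 0.1983

19.8%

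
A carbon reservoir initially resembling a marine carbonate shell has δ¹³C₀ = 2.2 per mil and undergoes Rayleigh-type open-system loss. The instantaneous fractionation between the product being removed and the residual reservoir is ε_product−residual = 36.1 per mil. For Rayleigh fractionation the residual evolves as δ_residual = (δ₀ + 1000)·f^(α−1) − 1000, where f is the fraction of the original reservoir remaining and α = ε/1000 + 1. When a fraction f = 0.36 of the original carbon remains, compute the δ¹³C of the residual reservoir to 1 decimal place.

-34.1 per mil

Rayleigh residual: δ_res = (δ₀ + 1000)·f^(α−1) − 1000
α = ε/1000 + 1 = 1.03610, so α − 1 = 0.03610
f^(α−1) = 0.36^(0.03610) = 0.963790
δ_res = (2.2 + 1000) × 0.963790 − 1000 = 965.911 − 1000 = -34.09 per mil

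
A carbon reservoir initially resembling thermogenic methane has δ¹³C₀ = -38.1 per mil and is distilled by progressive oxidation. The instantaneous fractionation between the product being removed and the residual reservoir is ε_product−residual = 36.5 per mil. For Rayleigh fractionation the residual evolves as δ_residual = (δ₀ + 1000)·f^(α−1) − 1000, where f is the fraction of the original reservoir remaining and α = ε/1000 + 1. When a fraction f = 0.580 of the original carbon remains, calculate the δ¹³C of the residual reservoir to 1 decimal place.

-57.0 per mil

Rayleigh residual: δ_res = (δ₀ + 1000)·f^(α−1) − 1000
α = ε/1000 + 1 = 1.03650, so α − 1 = 0.03650
f^(α−1) = 0.580^(0.03650) = 0.980314
δ_res = (-38.1 + 1000) × 0.980314 − 1000 = 942.964 − 1000 = -57.04 per mil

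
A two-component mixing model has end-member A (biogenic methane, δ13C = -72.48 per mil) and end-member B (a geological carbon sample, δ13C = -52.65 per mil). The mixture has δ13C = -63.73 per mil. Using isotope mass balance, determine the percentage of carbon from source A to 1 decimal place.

55.9%

δ_mix = f_A·δ_A + (1 − f_A)·δ_B  ⇒  f_A = (δ_mix − δ_B)/(δ_A − δ_B)
f_A = (-63.73 − (-52.65)) / (-72.48 − (-52.65))
f_A = -11.08 / -19.83 = 0.5587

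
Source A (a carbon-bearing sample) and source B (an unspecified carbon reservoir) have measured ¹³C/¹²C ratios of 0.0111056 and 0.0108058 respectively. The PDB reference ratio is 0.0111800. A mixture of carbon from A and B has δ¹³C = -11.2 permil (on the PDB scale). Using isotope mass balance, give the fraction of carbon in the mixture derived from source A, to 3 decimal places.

0.831

δ_A = (0.0111056/0.0111800 − 1)×1000 = (0.993345 − 1)×1000 = -6.655 permil
δ_B = (0.0108058/0.0111800 − 1)×1000 = (0.966530 − 1)×1000 = -33.470 permil
f_A = (δ_mix − δ_B)/(δ_A − δ_B) = (-11.2 − (-33.470))/(-6.655 − (-33.470))
f_A = 22.270 / 26.816 = 0.8305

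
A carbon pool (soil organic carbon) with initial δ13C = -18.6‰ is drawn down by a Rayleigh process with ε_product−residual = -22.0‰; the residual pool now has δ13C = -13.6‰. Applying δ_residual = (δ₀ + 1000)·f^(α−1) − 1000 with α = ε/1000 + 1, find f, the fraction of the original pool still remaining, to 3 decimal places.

α − 1 = ε/1000 = -0.0220
(δ_res + 1000)/(δ₀ + 1000) = (-13.6 + 1000)/(-18.6 + 1000) = 986.4/981.4 = 1.005095
f = 1.005095^(1/-0.0220) = exp(ln(1.005095)/-0.0220) = exp(0.00508/-0.0220)
f = exp(-0.2310) = 0.7937

0.794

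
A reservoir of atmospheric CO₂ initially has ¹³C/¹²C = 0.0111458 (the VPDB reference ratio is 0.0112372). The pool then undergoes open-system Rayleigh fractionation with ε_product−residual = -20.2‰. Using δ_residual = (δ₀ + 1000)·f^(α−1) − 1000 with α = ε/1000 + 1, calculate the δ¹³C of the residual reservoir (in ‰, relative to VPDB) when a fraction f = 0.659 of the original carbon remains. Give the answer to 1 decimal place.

0.3‰

δ₀ = (0.0111458/0.0112372 − 1)×1000 = (0.991866 − 1)×1000 = -8.134‰
α − 1 = ε/1000 = -0.0202
f^(α−1) = 0.659^(-0.0202) = 1.008460
δ_res = (-8.134 + 1000) × 1.008460 − 1000 = 1000.257 − 1000 = 0.26‰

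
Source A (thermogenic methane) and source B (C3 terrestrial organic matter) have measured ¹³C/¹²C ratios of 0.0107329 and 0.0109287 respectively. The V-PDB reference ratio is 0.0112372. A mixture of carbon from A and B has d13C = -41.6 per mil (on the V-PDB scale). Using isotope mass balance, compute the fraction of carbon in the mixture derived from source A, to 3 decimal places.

0.812

δ_A = (0.0107329/0.0112372 − 1)×1000 = (0.955122 − 1)×1000 = -44.878 per mil
δ_B = (0.0109287/0.0112372 − 1)×1000 = (0.972547 − 1)×1000 = -27.453 per mil
f_A = (δ_mix − δ_B)/(δ_A − δ_B) = (-41.6 − (-27.453))/(-44.878 − (-27.453))
f_A = -14.147 / -17.424 = 0.8119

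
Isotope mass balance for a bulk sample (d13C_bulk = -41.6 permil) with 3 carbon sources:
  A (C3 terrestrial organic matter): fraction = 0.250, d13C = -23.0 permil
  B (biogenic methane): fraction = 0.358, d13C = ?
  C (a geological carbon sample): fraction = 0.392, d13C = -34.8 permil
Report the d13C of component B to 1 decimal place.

-62.0 permil

Isotope mass balance: δ_bulk = Σ fᵢ·δᵢ.
-41.6 = 0.250×(-23.0) + 0.358×δ_B + 0.392×(-34.8)
0.358·δ_B = -41.6 − (-19.392) = -22.208
δ_B = -22.208 / 0.358 = -62.03 permil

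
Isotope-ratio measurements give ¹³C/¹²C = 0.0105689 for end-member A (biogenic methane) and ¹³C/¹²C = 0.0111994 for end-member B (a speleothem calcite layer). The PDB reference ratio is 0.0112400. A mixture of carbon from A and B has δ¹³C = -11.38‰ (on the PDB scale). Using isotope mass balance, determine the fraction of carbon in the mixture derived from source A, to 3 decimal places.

δ_A = (0.0105689/0.0112400 − 1)×1000 = (0.940294 − 1)×1000 = -59.706‰
δ_B = (0.0111994/0.0112400 − 1)×1000 = (0.996388 − 1)×1000 = -3.612‰
f_A = (δ_mix − δ_B)/(δ_A − δ_B) = (-11.38 − (-3.612))/(-59.706 − (-3.612))
f_A = -7.768 / -56.094 = 0.1385

0.138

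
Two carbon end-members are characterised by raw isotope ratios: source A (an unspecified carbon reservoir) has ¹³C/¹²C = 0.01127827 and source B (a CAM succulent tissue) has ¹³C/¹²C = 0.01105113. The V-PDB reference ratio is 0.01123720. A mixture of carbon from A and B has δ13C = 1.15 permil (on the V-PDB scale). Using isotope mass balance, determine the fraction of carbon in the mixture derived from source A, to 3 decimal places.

0.876

δ_A = (0.01127827/0.01123720 − 1)×1000 = (1.003655 − 1)×1000 = 3.655 permil
δ_B = (0.01105113/0.01123720 − 1)×1000 = (0.983442 − 1)×1000 = -16.558 permil
f_A = (δ_mix − δ_B)/(δ_A − δ_B) = (1.15 − (-16.558))/(3.655 − (-16.558))
f_A = 17.708 / 20.213 = 0.8761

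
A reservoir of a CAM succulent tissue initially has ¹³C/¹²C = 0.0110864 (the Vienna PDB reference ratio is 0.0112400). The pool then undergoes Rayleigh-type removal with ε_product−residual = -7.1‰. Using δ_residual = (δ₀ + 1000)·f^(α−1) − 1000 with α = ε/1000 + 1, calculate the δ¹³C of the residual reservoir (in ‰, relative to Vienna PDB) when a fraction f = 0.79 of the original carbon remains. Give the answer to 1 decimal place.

-12.0‰

δ₀ = (0.0110864/0.0112400 − 1)×1000 = (0.986335 − 1)×1000 = -13.665‰
α − 1 = ε/1000 = -0.0071
f^(α−1) = 0.79^(-0.0071) = 1.001675
δ_res = (-13.665 + 1000) × 1.001675 − 1000 = 987.987 − 1000 = -12.01‰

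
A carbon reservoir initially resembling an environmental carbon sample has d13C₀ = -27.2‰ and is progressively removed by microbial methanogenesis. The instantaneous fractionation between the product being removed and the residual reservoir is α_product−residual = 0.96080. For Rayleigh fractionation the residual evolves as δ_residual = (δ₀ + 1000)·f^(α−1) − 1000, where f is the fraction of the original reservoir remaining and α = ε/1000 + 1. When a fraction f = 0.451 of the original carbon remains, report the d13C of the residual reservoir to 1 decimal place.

Rayleigh residual: δ_res = (δ₀ + 1000)·f^(α−1) − 1000
α − 1 = -0.03920
f^(α−1) = 0.451^(-0.03920) = 1.031707
δ_res = (-27.2 + 1000) × 1.031707 − 1000 = 1003.644 − 1000 = 3.64‰

3.6‰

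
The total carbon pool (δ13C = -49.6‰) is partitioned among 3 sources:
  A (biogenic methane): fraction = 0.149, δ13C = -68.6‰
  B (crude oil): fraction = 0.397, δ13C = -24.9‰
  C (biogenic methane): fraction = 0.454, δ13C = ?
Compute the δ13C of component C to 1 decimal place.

-65.0‰

Isotope mass balance: δ_bulk = Σ fᵢ·δᵢ.
-49.6 = 0.149×(-68.6) + 0.397×(-24.9) + 0.454×δ_C
0.454·δ_C = -49.6 − (-20.107) = -29.493
δ_C = -29.493 / 0.454 = -64.96‰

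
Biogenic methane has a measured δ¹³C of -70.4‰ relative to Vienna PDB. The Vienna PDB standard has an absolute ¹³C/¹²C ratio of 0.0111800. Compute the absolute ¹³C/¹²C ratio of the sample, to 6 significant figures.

R_sample = R_standard × (δ¹³C/1000 + 1)
R_sample = 0.0111800 × (-70.4/1000 + 1) = 0.0111800 × 0.929600
R_sample = 0.0103929

0.0103929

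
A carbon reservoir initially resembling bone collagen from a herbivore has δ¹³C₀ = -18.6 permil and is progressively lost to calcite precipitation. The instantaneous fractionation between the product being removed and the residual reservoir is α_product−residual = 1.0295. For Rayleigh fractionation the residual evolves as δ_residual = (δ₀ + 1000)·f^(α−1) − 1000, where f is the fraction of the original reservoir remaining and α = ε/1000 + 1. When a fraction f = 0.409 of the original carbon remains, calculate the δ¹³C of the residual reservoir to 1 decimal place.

-44.1 permil

Rayleigh residual: δ_res = (δ₀ + 1000)·f^(α−1) − 1000
α − 1 = 0.02950
f^(α−1) = 0.409^(0.02950) = 0.973971
δ_res = (-18.6 + 1000) × 0.973971 − 1000 = 955.855 − 1000 = -44.15 permil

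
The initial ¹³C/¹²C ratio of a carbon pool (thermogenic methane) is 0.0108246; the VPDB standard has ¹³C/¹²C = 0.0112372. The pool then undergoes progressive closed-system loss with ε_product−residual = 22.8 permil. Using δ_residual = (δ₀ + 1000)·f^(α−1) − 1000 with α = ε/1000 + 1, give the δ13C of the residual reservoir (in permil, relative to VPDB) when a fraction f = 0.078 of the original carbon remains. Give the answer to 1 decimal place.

δ₀ = (0.0108246/0.0112372 − 1)×1000 = (0.963283 − 1)×1000 = -36.717 permil
α − 1 = ε/1000 = 0.0228
f^(α−1) = 0.078^(0.0228) = 0.943495
δ_res = (-36.717 + 1000) × 0.943495 − 1000 = 908.853 − 1000 = -91.15 permil

-91.1 permil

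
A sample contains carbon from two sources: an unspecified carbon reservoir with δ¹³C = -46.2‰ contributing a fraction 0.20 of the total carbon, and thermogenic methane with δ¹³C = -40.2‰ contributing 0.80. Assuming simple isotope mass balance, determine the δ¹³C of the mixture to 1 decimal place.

-41.4‰

δ_mix = f_A·δ_A + f_B·δ_B
δ_mix = 0.20 × (-46.2) + 0.80 × (-40.2)
δ_mix = -9.24 + -32.16 = -41.40‰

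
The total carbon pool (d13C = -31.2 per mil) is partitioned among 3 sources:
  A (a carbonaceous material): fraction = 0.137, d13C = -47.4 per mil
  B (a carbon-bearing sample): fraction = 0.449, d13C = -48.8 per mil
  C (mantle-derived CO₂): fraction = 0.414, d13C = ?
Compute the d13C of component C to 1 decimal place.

-6.8 per mil

Isotope mass balance: δ_bulk = Σ fᵢ·δᵢ.
-31.2 = 0.137×(-47.4) + 0.449×(-48.8) + 0.414×δ_C
0.414·δ_C = -31.2 − (-28.405) = -2.795
δ_C = -2.795 / 0.414 = -6.75 per mil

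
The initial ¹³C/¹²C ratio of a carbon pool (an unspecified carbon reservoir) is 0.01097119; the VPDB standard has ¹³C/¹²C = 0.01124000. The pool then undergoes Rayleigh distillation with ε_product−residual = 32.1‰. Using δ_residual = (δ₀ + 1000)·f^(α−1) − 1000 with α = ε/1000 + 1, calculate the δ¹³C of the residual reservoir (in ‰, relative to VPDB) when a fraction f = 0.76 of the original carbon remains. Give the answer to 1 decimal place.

-32.5‰

δ₀ = (0.01097119/0.01124000 − 1)×1000 = (0.976085 − 1)×1000 = -23.915‰
α − 1 = ε/1000 = 0.0321
f^(α−1) = 0.76^(0.0321) = 0.991229
δ_res = (-23.915 + 1000) × 0.991229 − 1000 = 967.524 − 1000 = -32.48‰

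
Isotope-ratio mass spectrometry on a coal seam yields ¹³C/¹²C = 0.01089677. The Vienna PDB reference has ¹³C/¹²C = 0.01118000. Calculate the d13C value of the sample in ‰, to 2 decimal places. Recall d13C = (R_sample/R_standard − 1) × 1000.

d13C = (R_sample / R_standard − 1) × 1000
R_sample / R_standard = 0.01089677 / 0.01118000 = 0.974666
d13C = (0.974666 − 1) × 1000 = -25.334‰

-25.33‰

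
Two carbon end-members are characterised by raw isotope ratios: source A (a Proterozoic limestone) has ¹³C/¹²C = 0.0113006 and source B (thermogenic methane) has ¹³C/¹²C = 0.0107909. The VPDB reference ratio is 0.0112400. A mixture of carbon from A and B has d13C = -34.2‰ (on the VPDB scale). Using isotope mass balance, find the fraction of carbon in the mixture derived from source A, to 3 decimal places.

δ_A = (0.0113006/0.0112400 − 1)×1000 = (1.005391 − 1)×1000 = 5.391‰
δ_B = (0.0107909/0.0112400 − 1)×1000 = (0.960044 − 1)×1000 = -39.956‰
f_A = (δ_mix − δ_B)/(δ_A − δ_B) = (-34.2 − (-39.956))/(5.391 − (-39.956))
f_A = 5.756 / 45.347 = 0.1269

0.127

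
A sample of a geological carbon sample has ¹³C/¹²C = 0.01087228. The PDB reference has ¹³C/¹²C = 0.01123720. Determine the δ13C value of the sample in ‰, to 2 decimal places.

-32.47‰

δ13C = (R_sample / R_standard − 1) × 1000
R_sample / R_standard = 0.01087228 / 0.01123720 = 0.967526
δ13C = (0.967526 − 1) × 1000 = -32.474‰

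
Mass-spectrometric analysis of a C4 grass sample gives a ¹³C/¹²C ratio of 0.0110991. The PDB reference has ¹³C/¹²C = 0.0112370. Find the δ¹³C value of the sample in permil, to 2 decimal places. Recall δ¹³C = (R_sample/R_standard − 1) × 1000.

δ¹³C = (R_sample / R_standard − 1) × 1000
R_sample / R_standard = 0.0110991 / 0.0112370 = 0.987728
δ¹³C = (0.987728 − 1) × 1000 = -12.272 permil

-12.27 permil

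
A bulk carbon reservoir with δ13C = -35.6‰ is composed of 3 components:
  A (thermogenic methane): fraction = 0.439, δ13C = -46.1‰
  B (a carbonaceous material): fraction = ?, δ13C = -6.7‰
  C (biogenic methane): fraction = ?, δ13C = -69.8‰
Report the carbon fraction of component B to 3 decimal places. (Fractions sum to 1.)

Let f_B and f_C be the unknown fractions; fractions sum to 1 so f_B + f_C = 0.561.
Mass balance: Σ fᵢ·δᵢ = δ_bulk ⇒ f_B·(-6.7) + f_C·(-69.8) = -35.6 − (-20.238) = -15.362
Substitute f_C = 0.561 − f_B:
f_B·(-6.7 − -69.8) = -15.362 − 0.561×(-69.8) = 23.796
f_B = 23.796 / 63.1 = 0.3771

0.377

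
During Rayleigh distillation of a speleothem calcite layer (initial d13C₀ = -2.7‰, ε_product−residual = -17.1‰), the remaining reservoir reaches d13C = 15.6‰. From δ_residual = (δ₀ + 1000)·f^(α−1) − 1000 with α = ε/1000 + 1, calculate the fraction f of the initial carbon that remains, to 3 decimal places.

α − 1 = ε/1000 = -0.0171
(δ_res + 1000)/(δ₀ + 1000) = (15.6 + 1000)/(-2.7 + 1000) = 1015.6/997.3 = 1.018350
f = 1.018350^(1/-0.0171) = exp(ln(1.018350)/-0.0171) = exp(0.01818/-0.0171)
f = exp(-1.0633) = 0.3453

0.345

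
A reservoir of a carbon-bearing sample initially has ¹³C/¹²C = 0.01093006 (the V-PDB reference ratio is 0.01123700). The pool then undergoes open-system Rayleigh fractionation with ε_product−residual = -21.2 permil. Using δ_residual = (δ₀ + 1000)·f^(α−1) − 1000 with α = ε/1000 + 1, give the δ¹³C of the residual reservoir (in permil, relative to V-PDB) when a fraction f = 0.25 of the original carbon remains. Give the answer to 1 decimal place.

δ₀ = (0.01093006/0.01123700 − 1)×1000 = (0.972685 − 1)×1000 = -27.315 permil
α − 1 = ε/1000 = -0.0212
f^(α−1) = 0.25^(-0.0212) = 1.029826
δ_res = (-27.315 + 1000) × 1.029826 − 1000 = 1001.696 − 1000 = 1.70 permil

1.7 permil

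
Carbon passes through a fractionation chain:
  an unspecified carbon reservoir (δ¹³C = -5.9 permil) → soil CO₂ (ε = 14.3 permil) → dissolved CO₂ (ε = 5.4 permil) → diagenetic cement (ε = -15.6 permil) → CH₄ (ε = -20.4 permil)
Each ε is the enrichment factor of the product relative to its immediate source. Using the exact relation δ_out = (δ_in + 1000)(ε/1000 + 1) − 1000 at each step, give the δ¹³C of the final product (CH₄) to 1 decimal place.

step 1: δ = (-5.90 + 1000)·(14.3/1000 + 1) − 1000 = 8.32 permil
step 2: δ = (8.32 + 1000)·(5.4/1000 + 1) − 1000 = 13.76 permil
step 3: δ = (13.76 + 1000)·(-15.6/1000 + 1) − 1000 = -2.05 permil
step 4: δ = (-2.05 + 1000)·(-20.4/1000 + 1) − 1000 = -22.41 permil

-22.4 permil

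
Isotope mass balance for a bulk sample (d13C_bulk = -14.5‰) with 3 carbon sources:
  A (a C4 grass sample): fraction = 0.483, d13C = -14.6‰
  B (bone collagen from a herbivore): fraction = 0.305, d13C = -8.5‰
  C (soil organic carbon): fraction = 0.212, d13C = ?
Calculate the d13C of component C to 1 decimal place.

-22.9‰

Isotope mass balance: δ_bulk = Σ fᵢ·δᵢ.
-14.5 = 0.483×(-14.6) + 0.305×(-8.5) + 0.212×δ_C
0.212·δ_C = -14.5 − (-9.644) = -4.856
δ_C = -4.856 / 0.212 = -22.90‰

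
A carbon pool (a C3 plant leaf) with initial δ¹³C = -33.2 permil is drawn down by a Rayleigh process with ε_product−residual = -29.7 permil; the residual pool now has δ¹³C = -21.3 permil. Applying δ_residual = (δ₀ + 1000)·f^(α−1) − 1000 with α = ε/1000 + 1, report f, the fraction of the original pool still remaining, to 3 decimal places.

0.662

α − 1 = ε/1000 = -0.0297
(δ_res + 1000)/(δ₀ + 1000) = (-21.3 + 1000)/(-33.2 + 1000) = 978.7/966.8 = 1.012309
f = 1.012309^(1/-0.0297) = exp(ln(1.012309)/-0.0297) = exp(0.01223/-0.0297)
f = exp(-0.4119) = 0.6624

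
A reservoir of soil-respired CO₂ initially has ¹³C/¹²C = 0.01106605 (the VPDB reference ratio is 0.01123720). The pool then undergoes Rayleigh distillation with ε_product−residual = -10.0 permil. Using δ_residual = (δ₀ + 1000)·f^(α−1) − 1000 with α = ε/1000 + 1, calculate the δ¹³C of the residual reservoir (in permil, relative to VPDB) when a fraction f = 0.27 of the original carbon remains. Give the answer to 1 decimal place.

-2.3 permil

δ₀ = (0.01106605/0.01123720 − 1)×1000 = (0.984769 − 1)×1000 = -15.231 permil
α − 1 = ε/1000 = -0.0100
f^(α−1) = 0.27^(-0.0100) = 1.013179
δ_res = (-15.231 + 1000) × 1.013179 − 1000 = 997.748 − 1000 = -2.25 permil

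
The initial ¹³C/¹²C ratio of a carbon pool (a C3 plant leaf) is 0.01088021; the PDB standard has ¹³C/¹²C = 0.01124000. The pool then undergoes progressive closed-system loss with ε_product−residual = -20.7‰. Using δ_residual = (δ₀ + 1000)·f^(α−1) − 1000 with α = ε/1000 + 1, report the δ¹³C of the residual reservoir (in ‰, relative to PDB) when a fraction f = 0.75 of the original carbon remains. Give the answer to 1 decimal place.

δ₀ = (0.01088021/0.01124000 − 1)×1000 = (0.967990 − 1)×1000 = -32.010‰
α − 1 = ε/1000 = -0.0207
f^(α−1) = 0.75^(-0.0207) = 1.005973
δ_res = (-32.010 + 1000) × 1.005973 − 1000 = 973.772 − 1000 = -26.23‰

-26.2‰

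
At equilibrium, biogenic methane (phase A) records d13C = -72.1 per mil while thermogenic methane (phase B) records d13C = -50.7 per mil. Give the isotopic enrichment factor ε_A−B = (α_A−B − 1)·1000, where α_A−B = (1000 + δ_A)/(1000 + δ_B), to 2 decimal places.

α_A−B = (1000 + -72.1) / (1000 + -50.7) = 927.9 / 949.3 = 0.977457
ε_A−B = (0.977457 − 1) × 1000 = -22.543 per mil
(The approximation ε ≈ δ_A − δ_B would give -21.4 per mil.)

-22.54 per mil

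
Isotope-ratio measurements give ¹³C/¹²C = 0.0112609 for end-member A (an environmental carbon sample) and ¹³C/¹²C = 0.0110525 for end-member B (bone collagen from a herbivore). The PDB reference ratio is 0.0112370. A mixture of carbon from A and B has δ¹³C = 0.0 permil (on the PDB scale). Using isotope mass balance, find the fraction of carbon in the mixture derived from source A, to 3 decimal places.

0.885

δ_A = (0.0112609/0.0112370 − 1)×1000 = (1.002127 − 1)×1000 = 2.127 permil
δ_B = (0.0110525/0.0112370 − 1)×1000 = (0.983581 − 1)×1000 = -16.419 permil
f_A = (δ_mix − δ_B)/(δ_A − δ_B) = (-0.0 − (-16.419))/(2.127 − (-16.419))
f_A = 16.419 / 18.546 = 0.8853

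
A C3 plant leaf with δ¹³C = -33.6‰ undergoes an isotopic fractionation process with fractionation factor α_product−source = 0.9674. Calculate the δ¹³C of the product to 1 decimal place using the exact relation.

δ_product = (δ_source + 1000)·α − 1000
δ_product = (-33.6 + 1000) × 0.9674 − 1000
δ_product = 934.895 − 1000 = -65.10‰

-65.1‰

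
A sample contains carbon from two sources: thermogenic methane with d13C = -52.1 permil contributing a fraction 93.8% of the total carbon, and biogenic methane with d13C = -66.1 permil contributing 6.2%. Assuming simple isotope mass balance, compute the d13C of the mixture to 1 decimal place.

δ_mix = f_A·δ_A + f_B·δ_B
δ_mix = 0.938 × (-52.1) + 0.062 × (-66.1)
δ_mix = -48.87 + -4.10 = -52.97 permil

-53.0 permil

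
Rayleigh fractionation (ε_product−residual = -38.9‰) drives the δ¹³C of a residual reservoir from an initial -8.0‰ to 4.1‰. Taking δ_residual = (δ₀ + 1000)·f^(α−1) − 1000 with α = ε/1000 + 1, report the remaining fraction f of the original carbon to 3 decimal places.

α − 1 = ε/1000 = -0.0389
(δ_res + 1000)/(δ₀ + 1000) = (4.1 + 1000)/(-8.0 + 1000) = 1004.1/992.0 = 1.012198
f = 1.012198^(1/-0.0389) = exp(ln(1.012198)/-0.0389) = exp(0.01212/-0.0389)
f = exp(-0.3117) = 0.7322

0.732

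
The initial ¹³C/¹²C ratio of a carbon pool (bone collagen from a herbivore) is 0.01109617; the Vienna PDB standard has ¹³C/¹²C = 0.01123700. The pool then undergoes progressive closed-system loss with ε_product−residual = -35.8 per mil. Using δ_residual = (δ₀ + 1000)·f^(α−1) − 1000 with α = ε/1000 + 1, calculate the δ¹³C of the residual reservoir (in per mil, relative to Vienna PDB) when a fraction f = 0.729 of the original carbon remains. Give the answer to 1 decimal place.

-1.3 per mil

δ₀ = (0.01109617/0.01123700 − 1)×1000 = (0.987467 − 1)×1000 = -12.533 per mil
α − 1 = ε/1000 = -0.0358
f^(α−1) = 0.729^(-0.0358) = 1.011380
δ_res = (-12.533 + 1000) × 1.011380 − 1000 = 998.705 − 1000 = -1.30 per mil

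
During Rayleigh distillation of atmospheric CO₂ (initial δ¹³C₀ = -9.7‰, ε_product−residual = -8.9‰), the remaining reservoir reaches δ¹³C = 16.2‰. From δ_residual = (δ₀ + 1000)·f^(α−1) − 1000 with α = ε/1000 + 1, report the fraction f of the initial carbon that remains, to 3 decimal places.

0.055

α − 1 = ε/1000 = -0.0089
(δ_res + 1000)/(δ₀ + 1000) = (16.2 + 1000)/(-9.7 + 1000) = 1016.2/990.3 = 1.026154
f = 1.026154^(1/-0.0089) = exp(ln(1.026154)/-0.0089) = exp(0.02582/-0.0089)
f = exp(-2.9008) = 0.0550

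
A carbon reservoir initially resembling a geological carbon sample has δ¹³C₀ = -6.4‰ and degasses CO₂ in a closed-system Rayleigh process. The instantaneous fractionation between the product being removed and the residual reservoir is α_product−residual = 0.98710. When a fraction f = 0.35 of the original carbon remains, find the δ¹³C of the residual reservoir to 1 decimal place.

Rayleigh residual: δ_res = (δ₀ + 1000)·f^(α−1) − 1000
α − 1 = -0.01290
f^(α−1) = 0.35^(-0.01290) = 1.013635
δ_res = (-6.4 + 1000) × 1.013635 − 1000 = 1007.148 − 1000 = 7.15‰

7.1‰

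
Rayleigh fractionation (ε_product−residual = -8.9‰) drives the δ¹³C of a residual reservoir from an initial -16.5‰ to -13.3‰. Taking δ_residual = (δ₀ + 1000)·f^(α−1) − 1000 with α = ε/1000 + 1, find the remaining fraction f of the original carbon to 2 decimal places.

α − 1 = ε/1000 = -0.0089
(δ_res + 1000)/(δ₀ + 1000) = (-13.3 + 1000)/(-16.5 + 1000) = 986.7/983.5 = 1.003254
f = 1.003254^(1/-0.0089) = exp(ln(1.003254)/-0.0089) = exp(0.00325/-0.0089)
f = exp(-0.3650) = 0.6942

0.69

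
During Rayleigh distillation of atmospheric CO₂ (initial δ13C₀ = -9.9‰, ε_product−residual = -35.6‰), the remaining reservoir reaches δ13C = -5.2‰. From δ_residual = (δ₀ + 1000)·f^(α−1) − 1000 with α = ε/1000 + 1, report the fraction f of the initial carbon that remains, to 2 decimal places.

α − 1 = ε/1000 = -0.0356
(δ_res + 1000)/(δ₀ + 1000) = (-5.2 + 1000)/(-9.9 + 1000) = 994.8/990.1 = 1.004747
f = 1.004747^(1/-0.0356) = exp(ln(1.004747)/-0.0356) = exp(0.00474/-0.0356)
f = exp(-0.1330) = 0.8754

0.88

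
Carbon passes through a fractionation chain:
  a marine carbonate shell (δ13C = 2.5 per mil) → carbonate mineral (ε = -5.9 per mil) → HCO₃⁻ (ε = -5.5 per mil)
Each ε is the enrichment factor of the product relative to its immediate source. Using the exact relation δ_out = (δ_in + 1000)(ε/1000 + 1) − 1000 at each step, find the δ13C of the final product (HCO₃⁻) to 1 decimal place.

step 1: δ = (2.50 + 1000)·(-5.9/1000 + 1) − 1000 = -3.41 per mil
step 2: δ = (-3.41 + 1000)·(-5.5/1000 + 1) − 1000 = -8.90 per mil

-8.9 per mil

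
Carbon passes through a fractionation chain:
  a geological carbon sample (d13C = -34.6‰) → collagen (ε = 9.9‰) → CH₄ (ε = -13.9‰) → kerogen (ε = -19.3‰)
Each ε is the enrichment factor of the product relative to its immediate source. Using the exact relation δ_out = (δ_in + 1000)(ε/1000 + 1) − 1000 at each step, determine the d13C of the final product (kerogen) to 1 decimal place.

step 1: δ = (-34.60 + 1000)·(9.9/1000 + 1) − 1000 = -25.04‰
step 2: δ = (-25.04 + 1000)·(-13.9/1000 + 1) − 1000 = -38.59‰
step 3: δ = (-38.59 + 1000)·(-19.3/1000 + 1) − 1000 = -57.15‰

-57.1‰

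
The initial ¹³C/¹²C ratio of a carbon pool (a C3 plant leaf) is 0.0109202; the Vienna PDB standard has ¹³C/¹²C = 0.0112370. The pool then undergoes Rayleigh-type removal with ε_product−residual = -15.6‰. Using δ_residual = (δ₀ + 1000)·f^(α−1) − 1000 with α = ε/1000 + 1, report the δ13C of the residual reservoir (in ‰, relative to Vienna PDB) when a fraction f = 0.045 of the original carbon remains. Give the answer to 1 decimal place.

20.0‰

δ₀ = (0.0109202/0.0112370 − 1)×1000 = (0.971807 − 1)×1000 = -28.193‰
α − 1 = ε/1000 = -0.0156
f^(α−1) = 0.045^(-0.0156) = 1.049566
δ_res = (-28.193 + 1000) × 1.049566 − 1000 = 1019.976 − 1000 = 19.98‰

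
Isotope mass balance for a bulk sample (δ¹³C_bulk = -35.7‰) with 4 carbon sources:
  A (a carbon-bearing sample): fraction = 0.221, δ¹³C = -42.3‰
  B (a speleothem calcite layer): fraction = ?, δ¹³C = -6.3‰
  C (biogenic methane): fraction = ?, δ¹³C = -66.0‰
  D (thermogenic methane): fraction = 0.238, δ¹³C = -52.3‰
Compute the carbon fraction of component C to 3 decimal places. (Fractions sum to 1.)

0.176

Let f_C and f_B be the unknown fractions; fractions sum to 1 so f_C + f_B = 0.541.
Mass balance: Σ fᵢ·δᵢ = δ_bulk ⇒ f_C·(-66.0) + f_B·(-6.3) = -35.7 − (-21.796) = -13.904
Substitute f_B = 0.541 − f_C:
f_C·(-66.0 − -6.3) = -13.904 − 0.541×(-6.3) = -10.496
f_C = -10.496 / -59.7 = 0.1758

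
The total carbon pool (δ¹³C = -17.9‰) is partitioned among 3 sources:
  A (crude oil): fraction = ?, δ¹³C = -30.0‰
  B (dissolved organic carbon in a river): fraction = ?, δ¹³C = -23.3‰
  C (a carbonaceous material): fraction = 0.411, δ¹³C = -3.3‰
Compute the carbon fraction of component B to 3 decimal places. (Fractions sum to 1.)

Let f_B and f_A be the unknown fractions; fractions sum to 1 so f_B + f_A = 0.589.
Mass balance: Σ fᵢ·δᵢ = δ_bulk ⇒ f_B·(-23.3) + f_A·(-30.0) = -17.9 − (-1.356) = -16.544
Substitute f_A = 0.589 − f_B:
f_B·(-23.3 − -30.0) = -16.544 − 0.589×(-30.0) = 1.126
f_B = 1.126 / 6.7 = 0.1681

0.168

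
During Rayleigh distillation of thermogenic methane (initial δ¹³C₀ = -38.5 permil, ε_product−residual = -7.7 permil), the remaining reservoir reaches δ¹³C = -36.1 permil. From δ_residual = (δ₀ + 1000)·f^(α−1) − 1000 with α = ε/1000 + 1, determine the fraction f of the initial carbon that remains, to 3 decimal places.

α − 1 = ε/1000 = -0.0077
(δ_res + 1000)/(δ₀ + 1000) = (-36.1 + 1000)/(-38.5 + 1000) = 963.9/961.5 = 1.002496
f = 1.002496^(1/-0.0077) = exp(ln(1.002496)/-0.0077) = exp(0.00249/-0.0077)
f = exp(-0.3238) = 0.7234

0.723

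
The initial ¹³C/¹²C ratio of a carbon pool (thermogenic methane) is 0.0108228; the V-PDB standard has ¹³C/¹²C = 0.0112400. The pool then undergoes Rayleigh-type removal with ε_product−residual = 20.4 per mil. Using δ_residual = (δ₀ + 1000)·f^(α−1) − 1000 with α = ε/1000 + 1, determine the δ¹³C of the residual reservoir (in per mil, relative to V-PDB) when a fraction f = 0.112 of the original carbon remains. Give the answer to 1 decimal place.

-79.2 per mil

δ₀ = (0.0108228/0.0112400 − 1)×1000 = (0.962883 − 1)×1000 = -37.117 per mil
α − 1 = ε/1000 = 0.0204
f^(α−1) = 0.112^(0.0204) = 0.956322
δ_res = (-37.117 + 1000) × 0.956322 − 1000 = 920.826 − 1000 = -79.17 per mil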